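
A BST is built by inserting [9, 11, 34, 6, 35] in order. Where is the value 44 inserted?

Starting tree (level order): [9, 6, 11, None, None, None, 34, None, 35]
Insertion path: 9 -> 11 -> 34 -> 35
Result: insert 44 as right child of 35
Final tree (level order): [9, 6, 11, None, None, None, 34, None, 35, None, 44]


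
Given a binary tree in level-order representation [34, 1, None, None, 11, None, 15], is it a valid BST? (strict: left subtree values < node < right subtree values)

Level-order array: [34, 1, None, None, 11, None, 15]
Validate using subtree bounds (lo, hi): at each node, require lo < value < hi,
then recurse left with hi=value and right with lo=value.
Preorder trace (stopping at first violation):
  at node 34 with bounds (-inf, +inf): OK
  at node 1 with bounds (-inf, 34): OK
  at node 11 with bounds (1, 34): OK
  at node 15 with bounds (11, 34): OK
No violation found at any node.
Result: Valid BST


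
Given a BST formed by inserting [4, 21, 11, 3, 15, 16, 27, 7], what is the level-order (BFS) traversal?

Tree insertion order: [4, 21, 11, 3, 15, 16, 27, 7]
Tree (level-order array): [4, 3, 21, None, None, 11, 27, 7, 15, None, None, None, None, None, 16]
BFS from the root, enqueuing left then right child of each popped node:
  queue [4] -> pop 4, enqueue [3, 21], visited so far: [4]
  queue [3, 21] -> pop 3, enqueue [none], visited so far: [4, 3]
  queue [21] -> pop 21, enqueue [11, 27], visited so far: [4, 3, 21]
  queue [11, 27] -> pop 11, enqueue [7, 15], visited so far: [4, 3, 21, 11]
  queue [27, 7, 15] -> pop 27, enqueue [none], visited so far: [4, 3, 21, 11, 27]
  queue [7, 15] -> pop 7, enqueue [none], visited so far: [4, 3, 21, 11, 27, 7]
  queue [15] -> pop 15, enqueue [16], visited so far: [4, 3, 21, 11, 27, 7, 15]
  queue [16] -> pop 16, enqueue [none], visited so far: [4, 3, 21, 11, 27, 7, 15, 16]
Result: [4, 3, 21, 11, 27, 7, 15, 16]


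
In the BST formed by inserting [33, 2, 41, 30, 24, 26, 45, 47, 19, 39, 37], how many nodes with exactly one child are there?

Tree built from: [33, 2, 41, 30, 24, 26, 45, 47, 19, 39, 37]
Tree (level-order array): [33, 2, 41, None, 30, 39, 45, 24, None, 37, None, None, 47, 19, 26]
Rule: These are nodes with exactly 1 non-null child.
Per-node child counts:
  node 33: 2 child(ren)
  node 2: 1 child(ren)
  node 30: 1 child(ren)
  node 24: 2 child(ren)
  node 19: 0 child(ren)
  node 26: 0 child(ren)
  node 41: 2 child(ren)
  node 39: 1 child(ren)
  node 37: 0 child(ren)
  node 45: 1 child(ren)
  node 47: 0 child(ren)
Matching nodes: [2, 30, 39, 45]
Count of nodes with exactly one child: 4


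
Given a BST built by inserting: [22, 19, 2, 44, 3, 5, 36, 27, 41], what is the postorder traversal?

Tree insertion order: [22, 19, 2, 44, 3, 5, 36, 27, 41]
Tree (level-order array): [22, 19, 44, 2, None, 36, None, None, 3, 27, 41, None, 5]
Postorder traversal: [5, 3, 2, 19, 27, 41, 36, 44, 22]


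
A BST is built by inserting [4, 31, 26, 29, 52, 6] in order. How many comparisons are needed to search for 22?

Search path for 22: 4 -> 31 -> 26 -> 6
Found: False
Comparisons: 4


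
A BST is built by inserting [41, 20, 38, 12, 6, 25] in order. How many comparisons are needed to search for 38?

Search path for 38: 41 -> 20 -> 38
Found: True
Comparisons: 3


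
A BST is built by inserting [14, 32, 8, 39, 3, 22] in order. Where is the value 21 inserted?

Starting tree (level order): [14, 8, 32, 3, None, 22, 39]
Insertion path: 14 -> 32 -> 22
Result: insert 21 as left child of 22
Final tree (level order): [14, 8, 32, 3, None, 22, 39, None, None, 21]


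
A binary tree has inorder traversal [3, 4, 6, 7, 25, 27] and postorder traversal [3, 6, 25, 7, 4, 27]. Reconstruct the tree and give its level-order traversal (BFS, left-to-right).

Inorder:   [3, 4, 6, 7, 25, 27]
Postorder: [3, 6, 25, 7, 4, 27]
Algorithm: postorder visits root last, so walk postorder right-to-left;
each value is the root of the current inorder slice — split it at that
value, recurse on the right subtree first, then the left.
Recursive splits:
  root=27; inorder splits into left=[3, 4, 6, 7, 25], right=[]
  root=4; inorder splits into left=[3], right=[6, 7, 25]
  root=7; inorder splits into left=[6], right=[25]
  root=25; inorder splits into left=[], right=[]
  root=6; inorder splits into left=[], right=[]
  root=3; inorder splits into left=[], right=[]
Reconstructed level-order: [27, 4, 3, 7, 6, 25]


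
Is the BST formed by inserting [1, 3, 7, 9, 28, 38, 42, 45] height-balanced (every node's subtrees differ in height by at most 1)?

Tree (level-order array): [1, None, 3, None, 7, None, 9, None, 28, None, 38, None, 42, None, 45]
Definition: a tree is height-balanced if, at every node, |h(left) - h(right)| <= 1 (empty subtree has height -1).
Bottom-up per-node check:
  node 45: h_left=-1, h_right=-1, diff=0 [OK], height=0
  node 42: h_left=-1, h_right=0, diff=1 [OK], height=1
  node 38: h_left=-1, h_right=1, diff=2 [FAIL (|-1-1|=2 > 1)], height=2
  node 28: h_left=-1, h_right=2, diff=3 [FAIL (|-1-2|=3 > 1)], height=3
  node 9: h_left=-1, h_right=3, diff=4 [FAIL (|-1-3|=4 > 1)], height=4
  node 7: h_left=-1, h_right=4, diff=5 [FAIL (|-1-4|=5 > 1)], height=5
  node 3: h_left=-1, h_right=5, diff=6 [FAIL (|-1-5|=6 > 1)], height=6
  node 1: h_left=-1, h_right=6, diff=7 [FAIL (|-1-6|=7 > 1)], height=7
Node 38 violates the condition: |-1 - 1| = 2 > 1.
Result: Not balanced


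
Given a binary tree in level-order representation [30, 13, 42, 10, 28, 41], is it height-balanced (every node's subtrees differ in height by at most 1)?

Tree (level-order array): [30, 13, 42, 10, 28, 41]
Definition: a tree is height-balanced if, at every node, |h(left) - h(right)| <= 1 (empty subtree has height -1).
Bottom-up per-node check:
  node 10: h_left=-1, h_right=-1, diff=0 [OK], height=0
  node 28: h_left=-1, h_right=-1, diff=0 [OK], height=0
  node 13: h_left=0, h_right=0, diff=0 [OK], height=1
  node 41: h_left=-1, h_right=-1, diff=0 [OK], height=0
  node 42: h_left=0, h_right=-1, diff=1 [OK], height=1
  node 30: h_left=1, h_right=1, diff=0 [OK], height=2
All nodes satisfy the balance condition.
Result: Balanced


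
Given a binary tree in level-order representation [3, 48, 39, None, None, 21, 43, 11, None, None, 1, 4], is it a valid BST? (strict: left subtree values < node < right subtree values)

Level-order array: [3, 48, 39, None, None, 21, 43, 11, None, None, 1, 4]
Validate using subtree bounds (lo, hi): at each node, require lo < value < hi,
then recurse left with hi=value and right with lo=value.
Preorder trace (stopping at first violation):
  at node 3 with bounds (-inf, +inf): OK
  at node 48 with bounds (-inf, 3): VIOLATION
Node 48 violates its bound: not (-inf < 48 < 3).
Result: Not a valid BST


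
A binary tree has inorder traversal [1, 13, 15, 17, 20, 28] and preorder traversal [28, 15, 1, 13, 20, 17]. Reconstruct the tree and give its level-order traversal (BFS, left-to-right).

Inorder:  [1, 13, 15, 17, 20, 28]
Preorder: [28, 15, 1, 13, 20, 17]
Algorithm: preorder visits root first, so consume preorder in order;
for each root, split the current inorder slice at that value into
left-subtree inorder and right-subtree inorder, then recurse.
Recursive splits:
  root=28; inorder splits into left=[1, 13, 15, 17, 20], right=[]
  root=15; inorder splits into left=[1, 13], right=[17, 20]
  root=1; inorder splits into left=[], right=[13]
  root=13; inorder splits into left=[], right=[]
  root=20; inorder splits into left=[17], right=[]
  root=17; inorder splits into left=[], right=[]
Reconstructed level-order: [28, 15, 1, 20, 13, 17]


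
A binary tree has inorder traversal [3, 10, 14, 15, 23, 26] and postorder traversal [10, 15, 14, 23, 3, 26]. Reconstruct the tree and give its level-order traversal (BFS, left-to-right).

Inorder:   [3, 10, 14, 15, 23, 26]
Postorder: [10, 15, 14, 23, 3, 26]
Algorithm: postorder visits root last, so walk postorder right-to-left;
each value is the root of the current inorder slice — split it at that
value, recurse on the right subtree first, then the left.
Recursive splits:
  root=26; inorder splits into left=[3, 10, 14, 15, 23], right=[]
  root=3; inorder splits into left=[], right=[10, 14, 15, 23]
  root=23; inorder splits into left=[10, 14, 15], right=[]
  root=14; inorder splits into left=[10], right=[15]
  root=15; inorder splits into left=[], right=[]
  root=10; inorder splits into left=[], right=[]
Reconstructed level-order: [26, 3, 23, 14, 10, 15]


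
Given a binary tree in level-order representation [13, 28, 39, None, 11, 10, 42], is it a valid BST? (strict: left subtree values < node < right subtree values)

Level-order array: [13, 28, 39, None, 11, 10, 42]
Validate using subtree bounds (lo, hi): at each node, require lo < value < hi,
then recurse left with hi=value and right with lo=value.
Preorder trace (stopping at first violation):
  at node 13 with bounds (-inf, +inf): OK
  at node 28 with bounds (-inf, 13): VIOLATION
Node 28 violates its bound: not (-inf < 28 < 13).
Result: Not a valid BST


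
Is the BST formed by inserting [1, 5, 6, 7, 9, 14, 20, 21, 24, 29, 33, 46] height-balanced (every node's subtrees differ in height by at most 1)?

Tree (level-order array): [1, None, 5, None, 6, None, 7, None, 9, None, 14, None, 20, None, 21, None, 24, None, 29, None, 33, None, 46]
Definition: a tree is height-balanced if, at every node, |h(left) - h(right)| <= 1 (empty subtree has height -1).
Bottom-up per-node check:
  node 46: h_left=-1, h_right=-1, diff=0 [OK], height=0
  node 33: h_left=-1, h_right=0, diff=1 [OK], height=1
  node 29: h_left=-1, h_right=1, diff=2 [FAIL (|-1-1|=2 > 1)], height=2
  node 24: h_left=-1, h_right=2, diff=3 [FAIL (|-1-2|=3 > 1)], height=3
  node 21: h_left=-1, h_right=3, diff=4 [FAIL (|-1-3|=4 > 1)], height=4
  node 20: h_left=-1, h_right=4, diff=5 [FAIL (|-1-4|=5 > 1)], height=5
  node 14: h_left=-1, h_right=5, diff=6 [FAIL (|-1-5|=6 > 1)], height=6
  node 9: h_left=-1, h_right=6, diff=7 [FAIL (|-1-6|=7 > 1)], height=7
  node 7: h_left=-1, h_right=7, diff=8 [FAIL (|-1-7|=8 > 1)], height=8
  node 6: h_left=-1, h_right=8, diff=9 [FAIL (|-1-8|=9 > 1)], height=9
  node 5: h_left=-1, h_right=9, diff=10 [FAIL (|-1-9|=10 > 1)], height=10
  node 1: h_left=-1, h_right=10, diff=11 [FAIL (|-1-10|=11 > 1)], height=11
Node 29 violates the condition: |-1 - 1| = 2 > 1.
Result: Not balanced


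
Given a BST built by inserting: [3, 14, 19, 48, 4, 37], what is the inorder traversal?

Tree insertion order: [3, 14, 19, 48, 4, 37]
Tree (level-order array): [3, None, 14, 4, 19, None, None, None, 48, 37]
Inorder traversal: [3, 4, 14, 19, 37, 48]


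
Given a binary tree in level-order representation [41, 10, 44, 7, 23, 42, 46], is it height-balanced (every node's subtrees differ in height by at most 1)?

Tree (level-order array): [41, 10, 44, 7, 23, 42, 46]
Definition: a tree is height-balanced if, at every node, |h(left) - h(right)| <= 1 (empty subtree has height -1).
Bottom-up per-node check:
  node 7: h_left=-1, h_right=-1, diff=0 [OK], height=0
  node 23: h_left=-1, h_right=-1, diff=0 [OK], height=0
  node 10: h_left=0, h_right=0, diff=0 [OK], height=1
  node 42: h_left=-1, h_right=-1, diff=0 [OK], height=0
  node 46: h_left=-1, h_right=-1, diff=0 [OK], height=0
  node 44: h_left=0, h_right=0, diff=0 [OK], height=1
  node 41: h_left=1, h_right=1, diff=0 [OK], height=2
All nodes satisfy the balance condition.
Result: Balanced


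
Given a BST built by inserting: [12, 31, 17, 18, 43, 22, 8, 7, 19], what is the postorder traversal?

Tree insertion order: [12, 31, 17, 18, 43, 22, 8, 7, 19]
Tree (level-order array): [12, 8, 31, 7, None, 17, 43, None, None, None, 18, None, None, None, 22, 19]
Postorder traversal: [7, 8, 19, 22, 18, 17, 43, 31, 12]


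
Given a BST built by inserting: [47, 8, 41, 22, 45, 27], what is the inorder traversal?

Tree insertion order: [47, 8, 41, 22, 45, 27]
Tree (level-order array): [47, 8, None, None, 41, 22, 45, None, 27]
Inorder traversal: [8, 22, 27, 41, 45, 47]


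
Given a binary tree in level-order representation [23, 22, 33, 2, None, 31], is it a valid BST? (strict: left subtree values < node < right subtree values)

Level-order array: [23, 22, 33, 2, None, 31]
Validate using subtree bounds (lo, hi): at each node, require lo < value < hi,
then recurse left with hi=value and right with lo=value.
Preorder trace (stopping at first violation):
  at node 23 with bounds (-inf, +inf): OK
  at node 22 with bounds (-inf, 23): OK
  at node 2 with bounds (-inf, 22): OK
  at node 33 with bounds (23, +inf): OK
  at node 31 with bounds (23, 33): OK
No violation found at any node.
Result: Valid BST


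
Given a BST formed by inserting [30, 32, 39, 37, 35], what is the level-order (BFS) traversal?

Tree insertion order: [30, 32, 39, 37, 35]
Tree (level-order array): [30, None, 32, None, 39, 37, None, 35]
BFS from the root, enqueuing left then right child of each popped node:
  queue [30] -> pop 30, enqueue [32], visited so far: [30]
  queue [32] -> pop 32, enqueue [39], visited so far: [30, 32]
  queue [39] -> pop 39, enqueue [37], visited so far: [30, 32, 39]
  queue [37] -> pop 37, enqueue [35], visited so far: [30, 32, 39, 37]
  queue [35] -> pop 35, enqueue [none], visited so far: [30, 32, 39, 37, 35]
Result: [30, 32, 39, 37, 35]


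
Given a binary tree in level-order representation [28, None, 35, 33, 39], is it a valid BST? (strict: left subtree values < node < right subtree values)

Level-order array: [28, None, 35, 33, 39]
Validate using subtree bounds (lo, hi): at each node, require lo < value < hi,
then recurse left with hi=value and right with lo=value.
Preorder trace (stopping at first violation):
  at node 28 with bounds (-inf, +inf): OK
  at node 35 with bounds (28, +inf): OK
  at node 33 with bounds (28, 35): OK
  at node 39 with bounds (35, +inf): OK
No violation found at any node.
Result: Valid BST


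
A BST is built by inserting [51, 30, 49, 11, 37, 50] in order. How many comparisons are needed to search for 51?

Search path for 51: 51
Found: True
Comparisons: 1


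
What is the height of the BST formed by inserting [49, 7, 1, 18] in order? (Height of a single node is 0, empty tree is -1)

Insertion order: [49, 7, 1, 18]
Tree (level-order array): [49, 7, None, 1, 18]
Compute height bottom-up (empty subtree = -1):
  height(1) = 1 + max(-1, -1) = 0
  height(18) = 1 + max(-1, -1) = 0
  height(7) = 1 + max(0, 0) = 1
  height(49) = 1 + max(1, -1) = 2
Height = 2


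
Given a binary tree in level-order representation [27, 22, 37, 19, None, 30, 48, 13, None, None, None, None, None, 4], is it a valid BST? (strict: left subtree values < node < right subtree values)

Level-order array: [27, 22, 37, 19, None, 30, 48, 13, None, None, None, None, None, 4]
Validate using subtree bounds (lo, hi): at each node, require lo < value < hi,
then recurse left with hi=value and right with lo=value.
Preorder trace (stopping at first violation):
  at node 27 with bounds (-inf, +inf): OK
  at node 22 with bounds (-inf, 27): OK
  at node 19 with bounds (-inf, 22): OK
  at node 13 with bounds (-inf, 19): OK
  at node 4 with bounds (-inf, 13): OK
  at node 37 with bounds (27, +inf): OK
  at node 30 with bounds (27, 37): OK
  at node 48 with bounds (37, +inf): OK
No violation found at any node.
Result: Valid BST


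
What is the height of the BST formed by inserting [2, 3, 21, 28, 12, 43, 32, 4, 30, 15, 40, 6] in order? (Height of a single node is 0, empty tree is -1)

Insertion order: [2, 3, 21, 28, 12, 43, 32, 4, 30, 15, 40, 6]
Tree (level-order array): [2, None, 3, None, 21, 12, 28, 4, 15, None, 43, None, 6, None, None, 32, None, None, None, 30, 40]
Compute height bottom-up (empty subtree = -1):
  height(6) = 1 + max(-1, -1) = 0
  height(4) = 1 + max(-1, 0) = 1
  height(15) = 1 + max(-1, -1) = 0
  height(12) = 1 + max(1, 0) = 2
  height(30) = 1 + max(-1, -1) = 0
  height(40) = 1 + max(-1, -1) = 0
  height(32) = 1 + max(0, 0) = 1
  height(43) = 1 + max(1, -1) = 2
  height(28) = 1 + max(-1, 2) = 3
  height(21) = 1 + max(2, 3) = 4
  height(3) = 1 + max(-1, 4) = 5
  height(2) = 1 + max(-1, 5) = 6
Height = 6


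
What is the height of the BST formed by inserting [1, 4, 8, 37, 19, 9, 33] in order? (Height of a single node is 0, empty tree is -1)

Insertion order: [1, 4, 8, 37, 19, 9, 33]
Tree (level-order array): [1, None, 4, None, 8, None, 37, 19, None, 9, 33]
Compute height bottom-up (empty subtree = -1):
  height(9) = 1 + max(-1, -1) = 0
  height(33) = 1 + max(-1, -1) = 0
  height(19) = 1 + max(0, 0) = 1
  height(37) = 1 + max(1, -1) = 2
  height(8) = 1 + max(-1, 2) = 3
  height(4) = 1 + max(-1, 3) = 4
  height(1) = 1 + max(-1, 4) = 5
Height = 5


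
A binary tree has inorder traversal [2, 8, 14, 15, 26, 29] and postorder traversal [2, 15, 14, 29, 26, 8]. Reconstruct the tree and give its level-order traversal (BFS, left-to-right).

Inorder:   [2, 8, 14, 15, 26, 29]
Postorder: [2, 15, 14, 29, 26, 8]
Algorithm: postorder visits root last, so walk postorder right-to-left;
each value is the root of the current inorder slice — split it at that
value, recurse on the right subtree first, then the left.
Recursive splits:
  root=8; inorder splits into left=[2], right=[14, 15, 26, 29]
  root=26; inorder splits into left=[14, 15], right=[29]
  root=29; inorder splits into left=[], right=[]
  root=14; inorder splits into left=[], right=[15]
  root=15; inorder splits into left=[], right=[]
  root=2; inorder splits into left=[], right=[]
Reconstructed level-order: [8, 2, 26, 14, 29, 15]


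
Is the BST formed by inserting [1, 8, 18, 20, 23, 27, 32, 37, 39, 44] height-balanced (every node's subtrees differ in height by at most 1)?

Tree (level-order array): [1, None, 8, None, 18, None, 20, None, 23, None, 27, None, 32, None, 37, None, 39, None, 44]
Definition: a tree is height-balanced if, at every node, |h(left) - h(right)| <= 1 (empty subtree has height -1).
Bottom-up per-node check:
  node 44: h_left=-1, h_right=-1, diff=0 [OK], height=0
  node 39: h_left=-1, h_right=0, diff=1 [OK], height=1
  node 37: h_left=-1, h_right=1, diff=2 [FAIL (|-1-1|=2 > 1)], height=2
  node 32: h_left=-1, h_right=2, diff=3 [FAIL (|-1-2|=3 > 1)], height=3
  node 27: h_left=-1, h_right=3, diff=4 [FAIL (|-1-3|=4 > 1)], height=4
  node 23: h_left=-1, h_right=4, diff=5 [FAIL (|-1-4|=5 > 1)], height=5
  node 20: h_left=-1, h_right=5, diff=6 [FAIL (|-1-5|=6 > 1)], height=6
  node 18: h_left=-1, h_right=6, diff=7 [FAIL (|-1-6|=7 > 1)], height=7
  node 8: h_left=-1, h_right=7, diff=8 [FAIL (|-1-7|=8 > 1)], height=8
  node 1: h_left=-1, h_right=8, diff=9 [FAIL (|-1-8|=9 > 1)], height=9
Node 37 violates the condition: |-1 - 1| = 2 > 1.
Result: Not balanced


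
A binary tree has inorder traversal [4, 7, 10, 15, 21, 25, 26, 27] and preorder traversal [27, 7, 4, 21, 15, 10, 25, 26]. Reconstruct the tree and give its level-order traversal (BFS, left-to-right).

Inorder:  [4, 7, 10, 15, 21, 25, 26, 27]
Preorder: [27, 7, 4, 21, 15, 10, 25, 26]
Algorithm: preorder visits root first, so consume preorder in order;
for each root, split the current inorder slice at that value into
left-subtree inorder and right-subtree inorder, then recurse.
Recursive splits:
  root=27; inorder splits into left=[4, 7, 10, 15, 21, 25, 26], right=[]
  root=7; inorder splits into left=[4], right=[10, 15, 21, 25, 26]
  root=4; inorder splits into left=[], right=[]
  root=21; inorder splits into left=[10, 15], right=[25, 26]
  root=15; inorder splits into left=[10], right=[]
  root=10; inorder splits into left=[], right=[]
  root=25; inorder splits into left=[], right=[26]
  root=26; inorder splits into left=[], right=[]
Reconstructed level-order: [27, 7, 4, 21, 15, 25, 10, 26]


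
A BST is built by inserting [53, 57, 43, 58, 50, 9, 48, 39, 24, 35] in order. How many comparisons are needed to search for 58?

Search path for 58: 53 -> 57 -> 58
Found: True
Comparisons: 3


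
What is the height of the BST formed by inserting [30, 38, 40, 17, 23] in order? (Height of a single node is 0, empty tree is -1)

Insertion order: [30, 38, 40, 17, 23]
Tree (level-order array): [30, 17, 38, None, 23, None, 40]
Compute height bottom-up (empty subtree = -1):
  height(23) = 1 + max(-1, -1) = 0
  height(17) = 1 + max(-1, 0) = 1
  height(40) = 1 + max(-1, -1) = 0
  height(38) = 1 + max(-1, 0) = 1
  height(30) = 1 + max(1, 1) = 2
Height = 2


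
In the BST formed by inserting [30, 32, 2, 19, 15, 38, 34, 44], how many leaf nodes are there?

Tree built from: [30, 32, 2, 19, 15, 38, 34, 44]
Tree (level-order array): [30, 2, 32, None, 19, None, 38, 15, None, 34, 44]
Rule: A leaf has 0 children.
Per-node child counts:
  node 30: 2 child(ren)
  node 2: 1 child(ren)
  node 19: 1 child(ren)
  node 15: 0 child(ren)
  node 32: 1 child(ren)
  node 38: 2 child(ren)
  node 34: 0 child(ren)
  node 44: 0 child(ren)
Matching nodes: [15, 34, 44]
Count of leaf nodes: 3


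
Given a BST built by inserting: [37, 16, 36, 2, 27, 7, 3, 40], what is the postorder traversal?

Tree insertion order: [37, 16, 36, 2, 27, 7, 3, 40]
Tree (level-order array): [37, 16, 40, 2, 36, None, None, None, 7, 27, None, 3]
Postorder traversal: [3, 7, 2, 27, 36, 16, 40, 37]


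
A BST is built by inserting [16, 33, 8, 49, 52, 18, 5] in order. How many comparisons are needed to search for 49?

Search path for 49: 16 -> 33 -> 49
Found: True
Comparisons: 3


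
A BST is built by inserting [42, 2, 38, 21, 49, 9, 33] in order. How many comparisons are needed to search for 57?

Search path for 57: 42 -> 49
Found: False
Comparisons: 2


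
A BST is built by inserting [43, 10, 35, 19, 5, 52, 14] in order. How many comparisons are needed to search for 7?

Search path for 7: 43 -> 10 -> 5
Found: False
Comparisons: 3


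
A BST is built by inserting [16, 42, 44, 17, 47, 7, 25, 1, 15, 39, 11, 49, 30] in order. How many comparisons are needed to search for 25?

Search path for 25: 16 -> 42 -> 17 -> 25
Found: True
Comparisons: 4


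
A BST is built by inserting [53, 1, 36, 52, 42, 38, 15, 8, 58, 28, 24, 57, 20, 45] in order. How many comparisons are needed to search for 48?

Search path for 48: 53 -> 1 -> 36 -> 52 -> 42 -> 45
Found: False
Comparisons: 6


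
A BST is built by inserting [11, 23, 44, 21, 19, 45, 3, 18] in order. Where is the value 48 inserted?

Starting tree (level order): [11, 3, 23, None, None, 21, 44, 19, None, None, 45, 18]
Insertion path: 11 -> 23 -> 44 -> 45
Result: insert 48 as right child of 45
Final tree (level order): [11, 3, 23, None, None, 21, 44, 19, None, None, 45, 18, None, None, 48]


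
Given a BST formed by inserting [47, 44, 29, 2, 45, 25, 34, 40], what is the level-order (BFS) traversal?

Tree insertion order: [47, 44, 29, 2, 45, 25, 34, 40]
Tree (level-order array): [47, 44, None, 29, 45, 2, 34, None, None, None, 25, None, 40]
BFS from the root, enqueuing left then right child of each popped node:
  queue [47] -> pop 47, enqueue [44], visited so far: [47]
  queue [44] -> pop 44, enqueue [29, 45], visited so far: [47, 44]
  queue [29, 45] -> pop 29, enqueue [2, 34], visited so far: [47, 44, 29]
  queue [45, 2, 34] -> pop 45, enqueue [none], visited so far: [47, 44, 29, 45]
  queue [2, 34] -> pop 2, enqueue [25], visited so far: [47, 44, 29, 45, 2]
  queue [34, 25] -> pop 34, enqueue [40], visited so far: [47, 44, 29, 45, 2, 34]
  queue [25, 40] -> pop 25, enqueue [none], visited so far: [47, 44, 29, 45, 2, 34, 25]
  queue [40] -> pop 40, enqueue [none], visited so far: [47, 44, 29, 45, 2, 34, 25, 40]
Result: [47, 44, 29, 45, 2, 34, 25, 40]


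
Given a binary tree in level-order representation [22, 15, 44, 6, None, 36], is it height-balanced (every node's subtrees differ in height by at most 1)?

Tree (level-order array): [22, 15, 44, 6, None, 36]
Definition: a tree is height-balanced if, at every node, |h(left) - h(right)| <= 1 (empty subtree has height -1).
Bottom-up per-node check:
  node 6: h_left=-1, h_right=-1, diff=0 [OK], height=0
  node 15: h_left=0, h_right=-1, diff=1 [OK], height=1
  node 36: h_left=-1, h_right=-1, diff=0 [OK], height=0
  node 44: h_left=0, h_right=-1, diff=1 [OK], height=1
  node 22: h_left=1, h_right=1, diff=0 [OK], height=2
All nodes satisfy the balance condition.
Result: Balanced


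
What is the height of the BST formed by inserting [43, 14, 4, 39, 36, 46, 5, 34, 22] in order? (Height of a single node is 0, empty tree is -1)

Insertion order: [43, 14, 4, 39, 36, 46, 5, 34, 22]
Tree (level-order array): [43, 14, 46, 4, 39, None, None, None, 5, 36, None, None, None, 34, None, 22]
Compute height bottom-up (empty subtree = -1):
  height(5) = 1 + max(-1, -1) = 0
  height(4) = 1 + max(-1, 0) = 1
  height(22) = 1 + max(-1, -1) = 0
  height(34) = 1 + max(0, -1) = 1
  height(36) = 1 + max(1, -1) = 2
  height(39) = 1 + max(2, -1) = 3
  height(14) = 1 + max(1, 3) = 4
  height(46) = 1 + max(-1, -1) = 0
  height(43) = 1 + max(4, 0) = 5
Height = 5


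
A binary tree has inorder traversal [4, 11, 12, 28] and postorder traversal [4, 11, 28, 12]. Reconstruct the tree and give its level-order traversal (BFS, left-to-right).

Inorder:   [4, 11, 12, 28]
Postorder: [4, 11, 28, 12]
Algorithm: postorder visits root last, so walk postorder right-to-left;
each value is the root of the current inorder slice — split it at that
value, recurse on the right subtree first, then the left.
Recursive splits:
  root=12; inorder splits into left=[4, 11], right=[28]
  root=28; inorder splits into left=[], right=[]
  root=11; inorder splits into left=[4], right=[]
  root=4; inorder splits into left=[], right=[]
Reconstructed level-order: [12, 11, 28, 4]


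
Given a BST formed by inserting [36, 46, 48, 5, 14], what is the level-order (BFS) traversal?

Tree insertion order: [36, 46, 48, 5, 14]
Tree (level-order array): [36, 5, 46, None, 14, None, 48]
BFS from the root, enqueuing left then right child of each popped node:
  queue [36] -> pop 36, enqueue [5, 46], visited so far: [36]
  queue [5, 46] -> pop 5, enqueue [14], visited so far: [36, 5]
  queue [46, 14] -> pop 46, enqueue [48], visited so far: [36, 5, 46]
  queue [14, 48] -> pop 14, enqueue [none], visited so far: [36, 5, 46, 14]
  queue [48] -> pop 48, enqueue [none], visited so far: [36, 5, 46, 14, 48]
Result: [36, 5, 46, 14, 48]


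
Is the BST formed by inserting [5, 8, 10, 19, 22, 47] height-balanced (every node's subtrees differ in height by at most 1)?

Tree (level-order array): [5, None, 8, None, 10, None, 19, None, 22, None, 47]
Definition: a tree is height-balanced if, at every node, |h(left) - h(right)| <= 1 (empty subtree has height -1).
Bottom-up per-node check:
  node 47: h_left=-1, h_right=-1, diff=0 [OK], height=0
  node 22: h_left=-1, h_right=0, diff=1 [OK], height=1
  node 19: h_left=-1, h_right=1, diff=2 [FAIL (|-1-1|=2 > 1)], height=2
  node 10: h_left=-1, h_right=2, diff=3 [FAIL (|-1-2|=3 > 1)], height=3
  node 8: h_left=-1, h_right=3, diff=4 [FAIL (|-1-3|=4 > 1)], height=4
  node 5: h_left=-1, h_right=4, diff=5 [FAIL (|-1-4|=5 > 1)], height=5
Node 19 violates the condition: |-1 - 1| = 2 > 1.
Result: Not balanced


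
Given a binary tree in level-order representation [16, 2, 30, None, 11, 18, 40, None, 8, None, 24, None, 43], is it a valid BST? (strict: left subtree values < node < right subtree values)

Level-order array: [16, 2, 30, None, 11, 18, 40, None, 8, None, 24, None, 43]
Validate using subtree bounds (lo, hi): at each node, require lo < value < hi,
then recurse left with hi=value and right with lo=value.
Preorder trace (stopping at first violation):
  at node 16 with bounds (-inf, +inf): OK
  at node 2 with bounds (-inf, 16): OK
  at node 11 with bounds (2, 16): OK
  at node 8 with bounds (11, 16): VIOLATION
Node 8 violates its bound: not (11 < 8 < 16).
Result: Not a valid BST


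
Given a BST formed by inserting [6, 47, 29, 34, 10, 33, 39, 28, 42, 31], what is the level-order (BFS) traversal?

Tree insertion order: [6, 47, 29, 34, 10, 33, 39, 28, 42, 31]
Tree (level-order array): [6, None, 47, 29, None, 10, 34, None, 28, 33, 39, None, None, 31, None, None, 42]
BFS from the root, enqueuing left then right child of each popped node:
  queue [6] -> pop 6, enqueue [47], visited so far: [6]
  queue [47] -> pop 47, enqueue [29], visited so far: [6, 47]
  queue [29] -> pop 29, enqueue [10, 34], visited so far: [6, 47, 29]
  queue [10, 34] -> pop 10, enqueue [28], visited so far: [6, 47, 29, 10]
  queue [34, 28] -> pop 34, enqueue [33, 39], visited so far: [6, 47, 29, 10, 34]
  queue [28, 33, 39] -> pop 28, enqueue [none], visited so far: [6, 47, 29, 10, 34, 28]
  queue [33, 39] -> pop 33, enqueue [31], visited so far: [6, 47, 29, 10, 34, 28, 33]
  queue [39, 31] -> pop 39, enqueue [42], visited so far: [6, 47, 29, 10, 34, 28, 33, 39]
  queue [31, 42] -> pop 31, enqueue [none], visited so far: [6, 47, 29, 10, 34, 28, 33, 39, 31]
  queue [42] -> pop 42, enqueue [none], visited so far: [6, 47, 29, 10, 34, 28, 33, 39, 31, 42]
Result: [6, 47, 29, 10, 34, 28, 33, 39, 31, 42]


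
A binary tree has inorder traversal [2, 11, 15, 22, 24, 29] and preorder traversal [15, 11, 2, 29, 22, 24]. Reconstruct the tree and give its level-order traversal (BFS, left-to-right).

Inorder:  [2, 11, 15, 22, 24, 29]
Preorder: [15, 11, 2, 29, 22, 24]
Algorithm: preorder visits root first, so consume preorder in order;
for each root, split the current inorder slice at that value into
left-subtree inorder and right-subtree inorder, then recurse.
Recursive splits:
  root=15; inorder splits into left=[2, 11], right=[22, 24, 29]
  root=11; inorder splits into left=[2], right=[]
  root=2; inorder splits into left=[], right=[]
  root=29; inorder splits into left=[22, 24], right=[]
  root=22; inorder splits into left=[], right=[24]
  root=24; inorder splits into left=[], right=[]
Reconstructed level-order: [15, 11, 29, 2, 22, 24]


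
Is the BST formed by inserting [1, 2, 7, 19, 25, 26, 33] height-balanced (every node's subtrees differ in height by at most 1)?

Tree (level-order array): [1, None, 2, None, 7, None, 19, None, 25, None, 26, None, 33]
Definition: a tree is height-balanced if, at every node, |h(left) - h(right)| <= 1 (empty subtree has height -1).
Bottom-up per-node check:
  node 33: h_left=-1, h_right=-1, diff=0 [OK], height=0
  node 26: h_left=-1, h_right=0, diff=1 [OK], height=1
  node 25: h_left=-1, h_right=1, diff=2 [FAIL (|-1-1|=2 > 1)], height=2
  node 19: h_left=-1, h_right=2, diff=3 [FAIL (|-1-2|=3 > 1)], height=3
  node 7: h_left=-1, h_right=3, diff=4 [FAIL (|-1-3|=4 > 1)], height=4
  node 2: h_left=-1, h_right=4, diff=5 [FAIL (|-1-4|=5 > 1)], height=5
  node 1: h_left=-1, h_right=5, diff=6 [FAIL (|-1-5|=6 > 1)], height=6
Node 25 violates the condition: |-1 - 1| = 2 > 1.
Result: Not balanced


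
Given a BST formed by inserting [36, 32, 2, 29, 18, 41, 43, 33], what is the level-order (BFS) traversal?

Tree insertion order: [36, 32, 2, 29, 18, 41, 43, 33]
Tree (level-order array): [36, 32, 41, 2, 33, None, 43, None, 29, None, None, None, None, 18]
BFS from the root, enqueuing left then right child of each popped node:
  queue [36] -> pop 36, enqueue [32, 41], visited so far: [36]
  queue [32, 41] -> pop 32, enqueue [2, 33], visited so far: [36, 32]
  queue [41, 2, 33] -> pop 41, enqueue [43], visited so far: [36, 32, 41]
  queue [2, 33, 43] -> pop 2, enqueue [29], visited so far: [36, 32, 41, 2]
  queue [33, 43, 29] -> pop 33, enqueue [none], visited so far: [36, 32, 41, 2, 33]
  queue [43, 29] -> pop 43, enqueue [none], visited so far: [36, 32, 41, 2, 33, 43]
  queue [29] -> pop 29, enqueue [18], visited so far: [36, 32, 41, 2, 33, 43, 29]
  queue [18] -> pop 18, enqueue [none], visited so far: [36, 32, 41, 2, 33, 43, 29, 18]
Result: [36, 32, 41, 2, 33, 43, 29, 18]


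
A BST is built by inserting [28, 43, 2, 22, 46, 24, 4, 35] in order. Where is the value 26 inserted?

Starting tree (level order): [28, 2, 43, None, 22, 35, 46, 4, 24]
Insertion path: 28 -> 2 -> 22 -> 24
Result: insert 26 as right child of 24
Final tree (level order): [28, 2, 43, None, 22, 35, 46, 4, 24, None, None, None, None, None, None, None, 26]


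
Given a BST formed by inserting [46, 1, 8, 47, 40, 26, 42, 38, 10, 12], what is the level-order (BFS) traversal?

Tree insertion order: [46, 1, 8, 47, 40, 26, 42, 38, 10, 12]
Tree (level-order array): [46, 1, 47, None, 8, None, None, None, 40, 26, 42, 10, 38, None, None, None, 12]
BFS from the root, enqueuing left then right child of each popped node:
  queue [46] -> pop 46, enqueue [1, 47], visited so far: [46]
  queue [1, 47] -> pop 1, enqueue [8], visited so far: [46, 1]
  queue [47, 8] -> pop 47, enqueue [none], visited so far: [46, 1, 47]
  queue [8] -> pop 8, enqueue [40], visited so far: [46, 1, 47, 8]
  queue [40] -> pop 40, enqueue [26, 42], visited so far: [46, 1, 47, 8, 40]
  queue [26, 42] -> pop 26, enqueue [10, 38], visited so far: [46, 1, 47, 8, 40, 26]
  queue [42, 10, 38] -> pop 42, enqueue [none], visited so far: [46, 1, 47, 8, 40, 26, 42]
  queue [10, 38] -> pop 10, enqueue [12], visited so far: [46, 1, 47, 8, 40, 26, 42, 10]
  queue [38, 12] -> pop 38, enqueue [none], visited so far: [46, 1, 47, 8, 40, 26, 42, 10, 38]
  queue [12] -> pop 12, enqueue [none], visited so far: [46, 1, 47, 8, 40, 26, 42, 10, 38, 12]
Result: [46, 1, 47, 8, 40, 26, 42, 10, 38, 12]


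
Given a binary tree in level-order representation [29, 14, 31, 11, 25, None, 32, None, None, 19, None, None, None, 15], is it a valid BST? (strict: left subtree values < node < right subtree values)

Level-order array: [29, 14, 31, 11, 25, None, 32, None, None, 19, None, None, None, 15]
Validate using subtree bounds (lo, hi): at each node, require lo < value < hi,
then recurse left with hi=value and right with lo=value.
Preorder trace (stopping at first violation):
  at node 29 with bounds (-inf, +inf): OK
  at node 14 with bounds (-inf, 29): OK
  at node 11 with bounds (-inf, 14): OK
  at node 25 with bounds (14, 29): OK
  at node 19 with bounds (14, 25): OK
  at node 15 with bounds (14, 19): OK
  at node 31 with bounds (29, +inf): OK
  at node 32 with bounds (31, +inf): OK
No violation found at any node.
Result: Valid BST


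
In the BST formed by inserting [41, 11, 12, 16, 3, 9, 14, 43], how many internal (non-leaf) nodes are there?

Tree built from: [41, 11, 12, 16, 3, 9, 14, 43]
Tree (level-order array): [41, 11, 43, 3, 12, None, None, None, 9, None, 16, None, None, 14]
Rule: An internal node has at least one child.
Per-node child counts:
  node 41: 2 child(ren)
  node 11: 2 child(ren)
  node 3: 1 child(ren)
  node 9: 0 child(ren)
  node 12: 1 child(ren)
  node 16: 1 child(ren)
  node 14: 0 child(ren)
  node 43: 0 child(ren)
Matching nodes: [41, 11, 3, 12, 16]
Count of internal (non-leaf) nodes: 5


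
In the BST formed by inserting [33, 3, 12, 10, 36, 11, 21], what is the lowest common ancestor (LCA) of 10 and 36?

Tree insertion order: [33, 3, 12, 10, 36, 11, 21]
Tree (level-order array): [33, 3, 36, None, 12, None, None, 10, 21, None, 11]
In a BST, the LCA of p=10, q=36 is the first node v on the
root-to-leaf path with p <= v <= q (go left if both < v, right if both > v).
Walk from root:
  at 33: 10 <= 33 <= 36, this is the LCA
LCA = 33


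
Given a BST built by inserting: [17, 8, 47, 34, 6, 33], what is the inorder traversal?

Tree insertion order: [17, 8, 47, 34, 6, 33]
Tree (level-order array): [17, 8, 47, 6, None, 34, None, None, None, 33]
Inorder traversal: [6, 8, 17, 33, 34, 47]


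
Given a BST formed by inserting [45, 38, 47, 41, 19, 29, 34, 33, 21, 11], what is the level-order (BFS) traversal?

Tree insertion order: [45, 38, 47, 41, 19, 29, 34, 33, 21, 11]
Tree (level-order array): [45, 38, 47, 19, 41, None, None, 11, 29, None, None, None, None, 21, 34, None, None, 33]
BFS from the root, enqueuing left then right child of each popped node:
  queue [45] -> pop 45, enqueue [38, 47], visited so far: [45]
  queue [38, 47] -> pop 38, enqueue [19, 41], visited so far: [45, 38]
  queue [47, 19, 41] -> pop 47, enqueue [none], visited so far: [45, 38, 47]
  queue [19, 41] -> pop 19, enqueue [11, 29], visited so far: [45, 38, 47, 19]
  queue [41, 11, 29] -> pop 41, enqueue [none], visited so far: [45, 38, 47, 19, 41]
  queue [11, 29] -> pop 11, enqueue [none], visited so far: [45, 38, 47, 19, 41, 11]
  queue [29] -> pop 29, enqueue [21, 34], visited so far: [45, 38, 47, 19, 41, 11, 29]
  queue [21, 34] -> pop 21, enqueue [none], visited so far: [45, 38, 47, 19, 41, 11, 29, 21]
  queue [34] -> pop 34, enqueue [33], visited so far: [45, 38, 47, 19, 41, 11, 29, 21, 34]
  queue [33] -> pop 33, enqueue [none], visited so far: [45, 38, 47, 19, 41, 11, 29, 21, 34, 33]
Result: [45, 38, 47, 19, 41, 11, 29, 21, 34, 33]


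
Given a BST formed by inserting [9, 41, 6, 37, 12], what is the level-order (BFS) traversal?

Tree insertion order: [9, 41, 6, 37, 12]
Tree (level-order array): [9, 6, 41, None, None, 37, None, 12]
BFS from the root, enqueuing left then right child of each popped node:
  queue [9] -> pop 9, enqueue [6, 41], visited so far: [9]
  queue [6, 41] -> pop 6, enqueue [none], visited so far: [9, 6]
  queue [41] -> pop 41, enqueue [37], visited so far: [9, 6, 41]
  queue [37] -> pop 37, enqueue [12], visited so far: [9, 6, 41, 37]
  queue [12] -> pop 12, enqueue [none], visited so far: [9, 6, 41, 37, 12]
Result: [9, 6, 41, 37, 12]


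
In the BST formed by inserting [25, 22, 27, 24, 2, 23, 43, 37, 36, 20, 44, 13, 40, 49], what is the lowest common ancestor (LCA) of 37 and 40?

Tree insertion order: [25, 22, 27, 24, 2, 23, 43, 37, 36, 20, 44, 13, 40, 49]
Tree (level-order array): [25, 22, 27, 2, 24, None, 43, None, 20, 23, None, 37, 44, 13, None, None, None, 36, 40, None, 49]
In a BST, the LCA of p=37, q=40 is the first node v on the
root-to-leaf path with p <= v <= q (go left if both < v, right if both > v).
Walk from root:
  at 25: both 37 and 40 > 25, go right
  at 27: both 37 and 40 > 27, go right
  at 43: both 37 and 40 < 43, go left
  at 37: 37 <= 37 <= 40, this is the LCA
LCA = 37


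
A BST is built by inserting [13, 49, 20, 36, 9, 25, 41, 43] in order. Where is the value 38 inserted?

Starting tree (level order): [13, 9, 49, None, None, 20, None, None, 36, 25, 41, None, None, None, 43]
Insertion path: 13 -> 49 -> 20 -> 36 -> 41
Result: insert 38 as left child of 41
Final tree (level order): [13, 9, 49, None, None, 20, None, None, 36, 25, 41, None, None, 38, 43]


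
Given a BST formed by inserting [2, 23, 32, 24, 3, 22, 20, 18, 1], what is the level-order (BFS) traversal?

Tree insertion order: [2, 23, 32, 24, 3, 22, 20, 18, 1]
Tree (level-order array): [2, 1, 23, None, None, 3, 32, None, 22, 24, None, 20, None, None, None, 18]
BFS from the root, enqueuing left then right child of each popped node:
  queue [2] -> pop 2, enqueue [1, 23], visited so far: [2]
  queue [1, 23] -> pop 1, enqueue [none], visited so far: [2, 1]
  queue [23] -> pop 23, enqueue [3, 32], visited so far: [2, 1, 23]
  queue [3, 32] -> pop 3, enqueue [22], visited so far: [2, 1, 23, 3]
  queue [32, 22] -> pop 32, enqueue [24], visited so far: [2, 1, 23, 3, 32]
  queue [22, 24] -> pop 22, enqueue [20], visited so far: [2, 1, 23, 3, 32, 22]
  queue [24, 20] -> pop 24, enqueue [none], visited so far: [2, 1, 23, 3, 32, 22, 24]
  queue [20] -> pop 20, enqueue [18], visited so far: [2, 1, 23, 3, 32, 22, 24, 20]
  queue [18] -> pop 18, enqueue [none], visited so far: [2, 1, 23, 3, 32, 22, 24, 20, 18]
Result: [2, 1, 23, 3, 32, 22, 24, 20, 18]


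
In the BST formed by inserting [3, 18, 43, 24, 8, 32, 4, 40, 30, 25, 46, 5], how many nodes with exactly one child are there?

Tree built from: [3, 18, 43, 24, 8, 32, 4, 40, 30, 25, 46, 5]
Tree (level-order array): [3, None, 18, 8, 43, 4, None, 24, 46, None, 5, None, 32, None, None, None, None, 30, 40, 25]
Rule: These are nodes with exactly 1 non-null child.
Per-node child counts:
  node 3: 1 child(ren)
  node 18: 2 child(ren)
  node 8: 1 child(ren)
  node 4: 1 child(ren)
  node 5: 0 child(ren)
  node 43: 2 child(ren)
  node 24: 1 child(ren)
  node 32: 2 child(ren)
  node 30: 1 child(ren)
  node 25: 0 child(ren)
  node 40: 0 child(ren)
  node 46: 0 child(ren)
Matching nodes: [3, 8, 4, 24, 30]
Count of nodes with exactly one child: 5


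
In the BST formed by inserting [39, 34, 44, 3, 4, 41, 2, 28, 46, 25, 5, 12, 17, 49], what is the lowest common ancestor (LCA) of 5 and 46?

Tree insertion order: [39, 34, 44, 3, 4, 41, 2, 28, 46, 25, 5, 12, 17, 49]
Tree (level-order array): [39, 34, 44, 3, None, 41, 46, 2, 4, None, None, None, 49, None, None, None, 28, None, None, 25, None, 5, None, None, 12, None, 17]
In a BST, the LCA of p=5, q=46 is the first node v on the
root-to-leaf path with p <= v <= q (go left if both < v, right if both > v).
Walk from root:
  at 39: 5 <= 39 <= 46, this is the LCA
LCA = 39
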